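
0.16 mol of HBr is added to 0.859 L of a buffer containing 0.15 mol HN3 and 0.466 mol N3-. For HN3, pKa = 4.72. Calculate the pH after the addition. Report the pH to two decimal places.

pH = 4.71

After neutralization: n(HN3) = 0.31 mol, n(N3-) = 0.306 mol.
pH = pKa + log([A⁻]/[HA]) = 4.72 + log(0.306/0.31) = 4.72 -0.006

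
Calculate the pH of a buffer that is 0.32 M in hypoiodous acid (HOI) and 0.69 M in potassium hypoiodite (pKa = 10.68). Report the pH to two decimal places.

pH = 11.01

pH = pKa + log([A⁻]/[HA]) = 10.68 + log(0.69/0.32)
pH = 10.68 + (+0.334) = 11.01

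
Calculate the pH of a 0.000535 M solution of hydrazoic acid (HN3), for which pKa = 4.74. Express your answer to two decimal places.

HN3 ⇌ N3- + H+
Ka = 10^(−4.74) = 1.82 × 10^-5
Ka = x²/(0.000535 − x) = 1.82 × 10^-5
x is not negligible relative to C₀; solve x² + 1.82e-05·x − 9.74e-09 = 0.
x = (−Ka + √(Ka² + 4·Ka·C₀))/2 = 9.00 × 10^-5 M
pH = −log(9.00 × 10^-5) = 4.05

pH = 4.05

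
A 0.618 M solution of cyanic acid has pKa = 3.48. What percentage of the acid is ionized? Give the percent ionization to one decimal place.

HOCN ⇌ OCN- + H+; let x = [H+] at equilibrium.
Ka = 10^(−3.48) = 3.31 × 10^-4
x ≈ √(Ka·C₀) = √(3.31 × 10^-4 × 0.618) = 1.43 × 10^-2 M
Fraction ionized = 1.43 × 10^-2 / 0.618 = 0.0231 → 2.3%

2.3%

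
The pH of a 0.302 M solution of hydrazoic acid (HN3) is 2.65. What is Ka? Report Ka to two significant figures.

[H+] = 10^(-2.65) = 2.24 × 10^-3 M
At equilibrium [HA] = 0.302 − 2.24 × 10^-3 = 3.00 × 10^-1 M
Ka = [H+][A-]/[HA] = (2.24 × 10^-3)² / 3.00 × 10^-1 = 1.7 × 10^-5

Ka = 1.7 × 10^-5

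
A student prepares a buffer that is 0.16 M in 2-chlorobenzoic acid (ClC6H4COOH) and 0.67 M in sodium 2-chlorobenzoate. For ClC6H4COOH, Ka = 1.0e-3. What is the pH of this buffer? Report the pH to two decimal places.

pH = 3.62

pKa = −log(1.0 × 10^-3) = 3.000
pH = pKa + log([A⁻]/[HA]) = 3.000 + log(0.67/0.16)
pH = 3.000 + (+0.622) = 3.62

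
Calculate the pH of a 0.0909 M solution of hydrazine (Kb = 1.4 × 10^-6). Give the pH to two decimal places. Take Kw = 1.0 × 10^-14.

N2H4 + H2O ⇌ N2H5+ + OH-
Let x = [OH-] at equilibrium. Kb = x²/(0.0909 − x).
Neglecting x in the denominator: x = √(1.4 × 10^-6 × 0.0909) = 3.57 × 10^-4 M
(x/C₀ = 0.39% < 5%, so the approximation holds.)
pOH = 3.45, so pH = 14.00 − pOH = 10.55

pH = 10.55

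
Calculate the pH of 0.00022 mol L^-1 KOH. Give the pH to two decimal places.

KOH is a strong base; [OH-] = 0.00022 M.
pOH = -log(0.00022) = 3.66
pH = 14.00 - 3.66 = 10.34

pH = 10.34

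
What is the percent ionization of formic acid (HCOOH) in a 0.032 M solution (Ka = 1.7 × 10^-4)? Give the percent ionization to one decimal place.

HCOOH ⇌ HCOO- + H+; let x = [H+] at equilibrium.
Solve x² + 0.00017x − 5.44e-06 = 0 → x = 2.25 × 10^-3 M
% ionization = x/C₀ × 100% = 2.25 × 10^-3/0.032 × 100% = 7.0%

7.0%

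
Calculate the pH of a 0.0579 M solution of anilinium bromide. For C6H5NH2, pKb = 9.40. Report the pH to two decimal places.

pH = 2.92

C6H5NH3+ is the conjugate acid of the weak base C6H5NH2.
Kb = 10^(−9.40) = 3.98 × 10^-10
Ka = Kw/Kb = 1.0×10^-14 / 3.98 × 10^-10 = 2.51 × 10^-5
Let x = [H+] at equilibrium. Ka = x²/(0.0579 − x).
Since Ka ≪ C₀, x ≈ √(Ka·C₀) = 1.21 × 10^-3 M.
Check: 2.1% ionized — well under 5%, approximation valid.
pH = −log[H+] = −log(1.21 × 10^-3) = 2.92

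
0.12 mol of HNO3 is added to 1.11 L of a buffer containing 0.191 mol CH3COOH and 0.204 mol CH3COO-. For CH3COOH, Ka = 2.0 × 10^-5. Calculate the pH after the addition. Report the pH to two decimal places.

Added H+ converts CH3COO- to CH3COOH: CH3COOH → 0.311 mol, CH3COO- → 0.084 mol.
pKa = −log(2.0 × 10^-5) = 4.699
Henderson–Hasselbalch with mole ratio 0.084/0.311: pH = 4.699 + (-0.568)

pH = 4.13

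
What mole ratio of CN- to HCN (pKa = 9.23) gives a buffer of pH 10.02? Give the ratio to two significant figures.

pH = pKa + log(r) ⇒ log(r) = 10.02 − 9.23 = +0.79
r = [CN-]/[HCN] = 10^(+0.79) = 6.17

ratio = 6.2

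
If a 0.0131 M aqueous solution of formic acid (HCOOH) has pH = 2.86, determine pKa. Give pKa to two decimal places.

pKa = 3.79

[H+] = 10^(-2.86) = 1.38 × 10^-3 M
At equilibrium [HA] = 0.0131 − 1.38 × 10^-3 = 1.17 × 10^-2 M
Ka = [H+][A-]/[HA] = (1.38 × 10^-3)² / 1.17 × 10^-2 = 1.63 × 10^-4
pKa = -log(1.63 × 10^-4) = 3.79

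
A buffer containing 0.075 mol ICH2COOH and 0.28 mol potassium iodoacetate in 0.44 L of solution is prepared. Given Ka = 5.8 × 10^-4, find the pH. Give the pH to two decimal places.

pKa = −log(5.8 × 10^-4) = 3.237
Using pH = pKa + log([base]/[acid]) with [base]/[acid] = 0.28/0.075:
pH = 3.237 + (+0.572) = 3.81

pH = 3.81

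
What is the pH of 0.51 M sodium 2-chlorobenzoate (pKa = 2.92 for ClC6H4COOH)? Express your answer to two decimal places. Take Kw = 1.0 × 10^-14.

ClC6H4COO- is the conjugate base of the weak acid ClC6H4COOH.
Ka = 10^(−2.92) = 1.20 × 10^-3
Kb = Kw/Ka = 1.0×10^-14 / 1.20 × 10^-3 = 8.33 × 10^-12
Kb = x²/(0.51 − x) = 8.33 × 10^-12
Neglecting x in the denominator: x = √(8.33 × 10^-12 × 0.51) = 2.06 × 10^-6 M
pOH = −log(2.06 × 10^-6) = 5.69; pH = 14.00 − 5.69 = 8.31

pH = 8.31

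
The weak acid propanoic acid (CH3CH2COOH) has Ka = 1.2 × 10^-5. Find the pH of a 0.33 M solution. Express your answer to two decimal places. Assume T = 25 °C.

pH = 2.70

CH3CH2COOH ⇌ CH3CH2COO- + H+
Ka = [H+]²/(0.33 − [H+]) = 1.2 × 10^-5
Assume [H+] ≪ 0.33: [H+] ≈ √(1.2 × 10^-5 × 0.33) = 1.99 × 10^-3 M
pH = −log[H+] = −log(1.99 × 10^-3) = 2.70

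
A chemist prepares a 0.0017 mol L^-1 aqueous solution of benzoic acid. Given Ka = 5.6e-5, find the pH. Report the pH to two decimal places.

pH = 3.55

C6H5COOH ⇌ C6H5COO- + H+
Ka = x²/(0.0017 − x) = 5.6 × 10^-5
The 5% rule fails; solving x² + Ka·x − Ka·C₀ = 0 exactly:
x = [−5.6e-05 + √(5.6e-05² + 3.81e-07)]/2 = 2.82 × 10^-4 M
pH = −log(2.82 × 10^-4) = 3.55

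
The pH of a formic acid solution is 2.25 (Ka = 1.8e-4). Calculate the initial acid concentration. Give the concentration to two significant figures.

C₀ = 1.8 × 10^-1 M

[H+] = 10^(-2.25) = 5.62 × 10^-3 M = x
Ka = x²/(C₀ − x) ⇒ C₀ = x + x²/Ka
C₀ = 5.62 × 10^-3 + (5.62 × 10^-3)²/(1.8 × 10^-4) = 1.81 × 10^-1 M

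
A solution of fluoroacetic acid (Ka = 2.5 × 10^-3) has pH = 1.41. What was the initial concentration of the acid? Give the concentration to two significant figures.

[H+] = 10^(-1.41) = 3.89 × 10^-2 M = x
Ka = x²/(C₀ − x) ⇒ C₀ = x + x²/Ka
C₀ = 3.89 × 10^-2 + (3.89 × 10^-2)²/(2.5 × 10^-3) = 6.44 × 10^-1 M

C₀ = 6.4 × 10^-1 M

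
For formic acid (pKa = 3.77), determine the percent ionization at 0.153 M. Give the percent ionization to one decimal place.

3.3%

HCOOH ⇌ HCOO- + H+; let x = [H+] at equilibrium.
Ka = 10^(−3.77) = 1.70 × 10^-4
x ≈ √(Ka·C₀) = √(1.70 × 10^-4 × 0.153) = 5.10 × 10^-3 M
Fraction ionized = 5.10 × 10^-3 / 0.153 = 0.0333 → 3.3%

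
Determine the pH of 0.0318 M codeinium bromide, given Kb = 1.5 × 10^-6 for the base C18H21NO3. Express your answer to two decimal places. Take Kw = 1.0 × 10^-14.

C18H22NO3+ is the conjugate acid of the weak base C18H21NO3.
Ka = Kw/Kb = 1.0×10^-14 / 1.5 × 10^-6 = 6.67 × 10^-9
From the ICE table, Ka = x²/(0.0318 − x) = 6.67 × 10^-9.
Neglecting x in the denominator: x = √(6.67 × 10^-9 × 0.0318) = 1.46 × 10^-5 M
Check: 0.046% ionized — well under 5%, approximation valid.
pH = −log[H+] = −log(1.46 × 10^-5) = 4.84

pH = 4.84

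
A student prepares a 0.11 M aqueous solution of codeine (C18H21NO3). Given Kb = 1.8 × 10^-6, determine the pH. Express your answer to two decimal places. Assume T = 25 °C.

C18H21NO3 + H2O ⇌ C18H22NO3+ + OH-
Kb = [OH-]²/(0.11 − [OH-]) = 1.8 × 10^-6
Assume [OH-] ≪ 0.11: [OH-] ≈ √(1.8 × 10^-6 × 0.11) = 4.45 × 10^-4 M
Check: 0.4% ionized — well under 5%, approximation valid.
pOH = −log(4.45 × 10^-4) = 3.35; pH = 14.00 − 3.35 = 10.65

pH = 10.65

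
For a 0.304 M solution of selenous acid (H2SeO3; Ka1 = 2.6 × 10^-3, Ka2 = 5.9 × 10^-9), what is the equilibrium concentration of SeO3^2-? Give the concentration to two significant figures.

5.9 × 10^-9 M

First ionization gives [H+] ≈ [HSeO3-] = 2.68 × 10^-2 M.
Second step: Ka2 = [H+][SeO3^2-]/[HSeO3-] ≈ [SeO3^2-] (since [H+] ≈ [HSeO3-]).
So [SeO3^2-] ≈ Ka2.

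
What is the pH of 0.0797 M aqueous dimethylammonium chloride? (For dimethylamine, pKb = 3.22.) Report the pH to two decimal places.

(CH3)2NH2+ is the conjugate acid of the weak base (CH3)2NH.
Kb = 10^(−3.22) = 6.03 × 10^-4
Ka = Kw/Kb = 1.0×10^-14 / 6.03 × 10^-4 = 1.66 × 10^-11
Ka = x²/(0.0797 − x) = 1.66 × 10^-11
Neglecting x in the denominator: x = √(1.66 × 10^-11 × 0.0797) = 1.15 × 10^-6 M
(x/C₀ = 0.0014% < 5%, so the approximation holds.)
pH = −log(1.15 × 10^-6) = 5.94

pH = 5.94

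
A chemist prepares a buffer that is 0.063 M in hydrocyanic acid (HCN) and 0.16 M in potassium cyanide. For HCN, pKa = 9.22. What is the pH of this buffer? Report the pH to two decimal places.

pH = 9.62

Using pH = pKa + log([base]/[acid]) with [base]/[acid] = 0.16/0.063:
pH = 9.22 + (+0.405) = 9.62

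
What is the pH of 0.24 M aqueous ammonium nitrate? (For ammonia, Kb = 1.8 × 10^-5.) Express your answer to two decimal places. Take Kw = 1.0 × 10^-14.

pH = 4.94

NH4+ is the conjugate acid of the weak base NH3.
Ka = Kw/Kb = 1.0×10^-14 / 1.8 × 10^-5 = 5.56 × 10^-10
Let x = [H+] at equilibrium. Ka = x²/(0.24 − x).
Since Ka ≪ C₀, x ≈ √(Ka·C₀) = 1.16 × 10^-5 M.
pH = −log(1.16 × 10^-5) = 4.94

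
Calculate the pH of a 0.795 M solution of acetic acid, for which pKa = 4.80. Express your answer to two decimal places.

CH3COOH ⇌ CH3COO- + H+
Ka = 10^(−4.80) = 1.58 × 10^-5
From the ICE table, Ka = [H+]²/(0.795 − [H+]) = 1.58 × 10^-5.
Since Ka ≪ C₀, [H+] ≈ √(Ka·C₀) = 3.54 × 10^-3 M.
pH = −log(3.54 × 10^-3) = 2.45

pH = 2.45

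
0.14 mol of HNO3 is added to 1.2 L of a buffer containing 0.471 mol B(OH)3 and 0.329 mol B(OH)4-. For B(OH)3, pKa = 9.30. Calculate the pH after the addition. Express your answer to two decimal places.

After neutralization: n(B(OH)3) = 0.611 mol, n(B(OH)4-) = 0.189 mol.
pH = pKa + log([A⁻]/[HA]) = 9.30 + log(0.189/0.611) = 9.30 -0.510

pH = 8.79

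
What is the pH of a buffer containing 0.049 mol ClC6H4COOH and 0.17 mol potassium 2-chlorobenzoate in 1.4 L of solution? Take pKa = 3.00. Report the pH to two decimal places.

Using pH = pKa + log([base]/[acid]) with [base]/[acid] = 0.17/0.049:
pH = 3.00 + (+0.540) = 3.54

pH = 3.54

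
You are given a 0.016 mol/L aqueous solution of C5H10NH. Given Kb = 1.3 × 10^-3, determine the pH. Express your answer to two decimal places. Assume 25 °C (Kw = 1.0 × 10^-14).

C5H10NH + H2O ⇌ C5H10NH2+ + OH-
From the ICE table, Kb = x²/(0.016 − x) = 1.3 × 10^-3.
The 5% rule fails; solving x² + Kb·x − Kb·C₀ = 0 exactly:
x = (−Kb + √(Kb² + 4·Kb·C₀))/2 = 3.96 × 10^-3 M
pOH = −log(3.96 × 10^-3) = 2.40; pH = 14.00 − 2.40 = 11.60

pH = 11.60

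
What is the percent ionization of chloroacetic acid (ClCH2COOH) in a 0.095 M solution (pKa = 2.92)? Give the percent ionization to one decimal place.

10.6%

ClCH2COOH ⇌ ClCH2COO- + H+; let x = [H+] at equilibrium.
Ka = 10^(−2.92) = 1.20 × 10^-3
Ka = x²/(C₀ − x); solving the quadratic gives x = 1.01 × 10^-2 M.
% ionization = x/C₀ × 100% = 1.01 × 10^-2/0.095 × 100% = 10.6%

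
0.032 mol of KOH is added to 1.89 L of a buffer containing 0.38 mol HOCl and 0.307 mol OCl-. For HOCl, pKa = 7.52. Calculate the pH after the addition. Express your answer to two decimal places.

After neutralization: n(HOCl) = 0.348 mol, n(OCl-) = 0.339 mol.
pH = pKa + log(n_OCl-/n_HOCl) = 7.52 + log(0.339/0.348) = 7.52 + (-0.011)

pH = 7.51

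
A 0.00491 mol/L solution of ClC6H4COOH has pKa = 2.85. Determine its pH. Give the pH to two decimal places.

pH = 2.69

ClC6H4COOH ⇌ ClC6H4COO- + H+
Ka = 10^(−2.85) = 1.41 × 10^-3
From the ICE table, Ka = [H+]²/(0.00491 − [H+]) = 1.41 × 10^-3.
The 5% rule fails; solving [H+]² + Ka·[H+] − Ka·C₀ = 0 exactly:
[H+] = [−0.00141 + √(0.00141² + 2.77e-05)]/2 = 2.02 × 10^-3 M
pH = −log(2.02 × 10^-3) = 2.69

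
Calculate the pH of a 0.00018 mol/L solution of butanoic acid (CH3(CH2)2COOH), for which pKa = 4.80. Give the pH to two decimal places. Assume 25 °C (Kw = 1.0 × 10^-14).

CH3(CH2)2COOH ⇌ CH3(CH2)2COO- + H+
Ka = 10^(−4.80) = 1.58 × 10^-5
Ka = x²/(0.00018 − x) = 1.58 × 10^-5
Here C₀/Ka ≈ 11.4, so the small-x approximation fails. Use the quadratic:
x = (−Ka + √(Ka² + 4·Ka·C₀))/2 = 4.60 × 10^-5 M
pH = −log[H+] = −log(4.60 × 10^-5) = 4.34

pH = 4.34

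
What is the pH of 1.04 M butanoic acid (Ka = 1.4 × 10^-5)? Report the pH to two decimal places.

CH3(CH2)2COOH ⇌ CH3(CH2)2COO- + H+
From the ICE table, Ka = [H+]²/(1.04 − [H+]) = 1.4 × 10^-5.
Assume [H+] ≪ 1.04: [H+] ≈ √(1.4 × 10^-5 × 1.04) = 3.82 × 10^-3 M
([H+]/C₀ = 0.37% < 5%, so the approximation holds.)
pH = −log(3.82 × 10^-3) = 2.42

pH = 2.42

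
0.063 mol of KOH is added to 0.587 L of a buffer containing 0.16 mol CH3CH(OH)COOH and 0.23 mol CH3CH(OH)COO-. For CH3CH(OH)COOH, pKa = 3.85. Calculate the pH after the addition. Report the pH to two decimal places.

pH = 4.33

OH- converts CH3CH(OH)COOH to CH3CH(OH)COO-: CH3CH(OH)COOH → 0.097 mol, CH3CH(OH)COO- → 0.293 mol.
Henderson–Hasselbalch with mole ratio 0.293/0.097: pH = 3.85 + (+0.480)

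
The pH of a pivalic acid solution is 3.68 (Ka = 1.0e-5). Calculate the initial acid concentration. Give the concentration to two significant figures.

C₀ = 4.6 × 10^-3 M

[H+] = 10^(-3.68) = 2.09 × 10^-4 M = x
Ka = x²/(C₀ − x) ⇒ C₀ = x + x²/Ka
C₀ = 2.09 × 10^-4 + (2.09 × 10^-4)²/(1.0 × 10^-5) = 4.58 × 10^-3 M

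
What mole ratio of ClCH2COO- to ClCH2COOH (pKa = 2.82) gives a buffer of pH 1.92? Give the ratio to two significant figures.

pH = pKa + log(r) ⇒ log(r) = 1.92 − 2.82 = -0.90
r = [ClCH2COO-]/[ClCH2COOH] = 10^(-0.90) = 0.126

ratio = 0.13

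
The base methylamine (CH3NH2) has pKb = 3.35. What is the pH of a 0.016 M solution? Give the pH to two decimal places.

pH = 11.39

CH3NH2 + H2O ⇌ CH3NH3+ + OH-
Kb = 10^(−3.35) = 4.47 × 10^-4
From the ICE table, Kb = [OH-]²/(0.016 − [OH-]) = 4.47 × 10^-4.
[OH-] is not negligible relative to C₀; solve [OH-]² + 0.000447·[OH-] − 7.15e-06 = 0.
[OH-] = [−0.000447 + √(0.000447² + 2.86e-05)]/2 = 2.46 × 10^-3 M
pOH = −log(2.46 × 10^-3) = 2.61; pH = 14.00 − 2.61 = 11.39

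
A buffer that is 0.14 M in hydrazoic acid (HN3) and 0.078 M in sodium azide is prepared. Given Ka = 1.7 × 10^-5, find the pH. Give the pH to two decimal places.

pKa = −log(1.7 × 10^-5) = 4.770
pH = pKa + log([A⁻]/[HA]) = 4.770 + log(0.078/0.14)
pH = 4.770 + (-0.254) = 4.52

pH = 4.52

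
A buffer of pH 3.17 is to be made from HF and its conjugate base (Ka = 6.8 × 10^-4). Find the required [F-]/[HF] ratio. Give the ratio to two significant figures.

pKa = -log(6.8 × 10^-4) = 3.167
pH = pKa + log(r) ⇒ log(r) = 3.17 − 3.167 = +0.003
r = [F-]/[HF] = 10^(+0.003) = 1.01

ratio = 1.0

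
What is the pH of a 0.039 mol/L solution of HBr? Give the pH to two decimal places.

HBr is a strong acid and dissociates completely, so [H+] = 0.039 M.
pH = -log(0.039) = 1.41

pH = 1.41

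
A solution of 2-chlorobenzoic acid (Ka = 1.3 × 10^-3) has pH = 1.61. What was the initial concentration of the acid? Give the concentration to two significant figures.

[H+] = 10^(-1.61) = 2.45 × 10^-2 M = x
Ka = x²/(C₀ − x) ⇒ C₀ = x + x²/Ka
C₀ = 2.45 × 10^-2 + (2.45 × 10^-2)²/(1.3 × 10^-3) = 4.86 × 10^-1 M

C₀ = 4.9 × 10^-1 M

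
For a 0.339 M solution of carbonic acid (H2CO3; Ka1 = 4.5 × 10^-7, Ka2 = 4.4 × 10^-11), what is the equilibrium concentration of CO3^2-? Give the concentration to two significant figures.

First ionization gives [H+] ≈ [HCO3-] = 3.91 × 10^-4 M.
Second step: Ka2 = [H+][CO3^2-]/[HCO3-] ≈ [CO3^2-] (since [H+] ≈ [HCO3-]).
So [CO3^2-] ≈ Ka2.

4.4 × 10^-11 M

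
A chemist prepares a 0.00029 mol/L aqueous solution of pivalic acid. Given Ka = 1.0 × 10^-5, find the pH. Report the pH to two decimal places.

(CH3)3CCOOH ⇌ (CH3)3CCOO- + H+
From the ICE table, Ka = x²/(0.00029 − x) = 1.0 × 10^-5.
x is not negligible relative to C₀; solve x² + 1e-05·x − 2.9e-09 = 0.
x = (−Ka + √(Ka² + 4·Ka·C₀))/2 = 4.91 × 10^-5 M
pH = −log[H+] = −log(4.91 × 10^-5) = 4.31

pH = 4.31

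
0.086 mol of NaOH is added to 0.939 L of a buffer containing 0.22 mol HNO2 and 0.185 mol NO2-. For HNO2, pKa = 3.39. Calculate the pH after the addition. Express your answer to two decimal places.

pH = 3.70

OH- converts HNO2 to NO2-: HNO2 → 0.134 mol, NO2- → 0.271 mol.
pH = pKa + log([A⁻]/[HA]) = 3.39 + log(0.271/0.134) = 3.39 +0.306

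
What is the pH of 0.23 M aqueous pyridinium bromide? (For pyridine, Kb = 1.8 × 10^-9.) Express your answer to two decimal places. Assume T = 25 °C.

C5H5NH+ is the conjugate acid of the weak base C5H5N.
Ka = Kw/Kb = 1.0×10^-14 / 1.8 × 10^-9 = 5.56 × 10^-6
Ka = [H+]²/(0.23 − [H+]) = 5.56 × 10^-6
Assume [H+] ≪ 0.23: [H+] ≈ √(5.56 × 10^-6 × 0.23) = 1.13 × 10^-3 M
([H+]/C₀ = 0.49% < 5%, so the approximation holds.)
pH = −log[H+] = −log(1.13 × 10^-3) = 2.95

pH = 2.95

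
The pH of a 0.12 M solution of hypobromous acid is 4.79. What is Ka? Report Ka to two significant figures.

Ka = 2.2 × 10^-9

[H+] = 10^(-4.79) = 1.62 × 10^-5 M
At equilibrium [HA] = 0.12 − 1.62 × 10^-5 = 1.20 × 10^-1 M
Ka = [H+][A-]/[HA] = (1.62 × 10^-5)² / 1.20 × 10^-1 = 2.2 × 10^-9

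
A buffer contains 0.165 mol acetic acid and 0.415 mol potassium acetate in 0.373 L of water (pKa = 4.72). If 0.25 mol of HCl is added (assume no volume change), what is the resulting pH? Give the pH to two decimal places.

Added H+ converts CH3COO- to CH3COOH: CH3COOH → 0.415 mol, CH3COO- → 0.165 mol.
Henderson–Hasselbalch with mole ratio 0.165/0.415: pH = 4.72 + (-0.401)

pH = 4.32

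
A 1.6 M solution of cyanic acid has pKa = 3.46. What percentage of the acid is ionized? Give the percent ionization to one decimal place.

HOCN ⇌ OCN- + H+; let x = [H+] at equilibrium.
Ka = 10^(−3.46) = 3.47 × 10^-4
x ≈ √(Ka·C₀) = √(3.47 × 10^-4 × 1.6) = 2.36 × 10^-2 M
Fraction ionized = 2.36 × 10^-2 / 1.6 = 0.0147 → 1.5%

1.5%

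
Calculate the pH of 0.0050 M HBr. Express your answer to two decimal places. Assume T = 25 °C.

HBr is a strong acid and dissociates completely, so [H+] = 0.0050 M.
pH = -log(0.005) = 2.30

pH = 2.30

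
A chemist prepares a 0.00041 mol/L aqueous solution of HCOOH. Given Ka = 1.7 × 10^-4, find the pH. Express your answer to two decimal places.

HCOOH ⇌ HCOO- + H+
From the ICE table, Ka = x²/(0.00041 − x) = 1.7 × 10^-4.
x is not negligible relative to C₀; solve x² + 0.00017·x − 6.97e-08 = 0.
x = (−Ka + √(Ka² + 4·Ka·C₀))/2 = 1.92 × 10^-4 M
pH = −log[H+] = −log(1.92 × 10^-4) = 3.72

pH = 3.72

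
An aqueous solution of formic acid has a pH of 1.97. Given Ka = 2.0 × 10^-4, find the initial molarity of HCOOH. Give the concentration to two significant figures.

C₀ = 5.8 × 10^-1 M

[H+] = 10^(-1.97) = 1.07 × 10^-2 M = x
Ka = x²/(C₀ − x) ⇒ C₀ = x + x²/Ka
C₀ = 1.07 × 10^-2 + (1.07 × 10^-2)²/(2.0 × 10^-4) = 5.83 × 10^-1 M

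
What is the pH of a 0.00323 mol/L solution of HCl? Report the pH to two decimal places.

HCl is a strong acid and dissociates completely, so [H+] = 0.00323 M.
pH = -log(0.00323) = 2.49

pH = 2.49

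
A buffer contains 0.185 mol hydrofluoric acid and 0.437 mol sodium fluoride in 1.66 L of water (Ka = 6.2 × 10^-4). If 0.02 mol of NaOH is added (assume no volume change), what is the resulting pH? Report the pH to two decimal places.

pH = 3.65

OH- converts HF to F-: HF → 0.165 mol, F- → 0.457 mol.
pKa = −log(6.2 × 10^-4) = 3.208
pH = pKa + log(n_F-/n_HF) = 3.208 + log(0.457/0.165) = 3.208 + (+0.442)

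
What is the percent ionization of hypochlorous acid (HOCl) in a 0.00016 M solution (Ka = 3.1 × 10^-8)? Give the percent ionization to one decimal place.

1.4%

HOCl ⇌ OCl- + H+; let x = [H+] at equilibrium.
x ≈ √(Ka·C₀) = √(3.1 × 10^-8 × 0.00016) = 2.23 × 10^-6 M
Fraction ionized = 2.23 × 10^-6 / 0.00016 = 0.0139 → 1.4%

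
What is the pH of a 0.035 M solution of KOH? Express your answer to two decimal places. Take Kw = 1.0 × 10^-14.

pH = 12.54

KOH is a strong base; [OH-] = 0.035 M.
pOH = -log(0.035) = 1.46
pH = 14.00 - 1.46 = 12.54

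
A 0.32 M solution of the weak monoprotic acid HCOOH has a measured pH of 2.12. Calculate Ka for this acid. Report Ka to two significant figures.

[H+] = 10^(-2.12) = 7.59 × 10^-3 M
At equilibrium [HA] = 0.32 − 7.59 × 10^-3 = 3.12 × 10^-1 M
Ka = [H+][A-]/[HA] = (7.59 × 10^-3)² / 3.12 × 10^-1 = 1.8 × 10^-4

Ka = 1.8 × 10^-4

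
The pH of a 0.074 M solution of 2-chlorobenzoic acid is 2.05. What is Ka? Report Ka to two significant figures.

Ka = 1.2 × 10^-3

[H+] = 10^(-2.05) = 8.91 × 10^-3 M
At equilibrium [HA] = 0.074 − 8.91 × 10^-3 = 6.51 × 10^-2 M
Ka = [H+][A-]/[HA] = (8.91 × 10^-3)² / 6.51 × 10^-2 = 1.2 × 10^-3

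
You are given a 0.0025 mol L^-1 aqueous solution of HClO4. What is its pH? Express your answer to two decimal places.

HClO4 is a strong acid and dissociates completely, so [H+] = 0.0025 M.
pH = -log(0.0025) = 2.60

pH = 2.60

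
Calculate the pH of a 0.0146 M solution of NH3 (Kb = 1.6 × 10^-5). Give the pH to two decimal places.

NH3 + H2O ⇌ NH4+ + OH-
Kb = x²/(0.0146 − x) = 1.6 × 10^-5
Neglecting x in the denominator: x = √(1.6 × 10^-5 × 0.0146) = 4.83 × 10^-4 M
(x/C₀ = 3.3% < 5%, so the approximation holds.)
pOH = −log(4.83 × 10^-4) = 3.32; pH = 14.00 − 3.32 = 10.68

pH = 10.68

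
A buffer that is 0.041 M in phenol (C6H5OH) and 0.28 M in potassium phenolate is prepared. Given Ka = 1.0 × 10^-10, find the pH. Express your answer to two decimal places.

pH = 10.83

pKa = −log(1.0 × 10^-10) = 10.000
Using pH = pKa + log([base]/[acid]) with [base]/[acid] = 0.28/0.041:
pH = 10.000 + (+0.834) = 10.83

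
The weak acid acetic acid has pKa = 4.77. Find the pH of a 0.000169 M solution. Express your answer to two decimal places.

CH3COOH ⇌ CH3COO- + H+
Ka = 10^(−4.77) = 1.70 × 10^-5
Let x = [H+] at equilibrium. Ka = x²/(0.000169 − x).
Here C₀/Ka ≈ 9.94, so the small-x approximation fails. Use the quadratic:
x = (−Ka + √(Ka² + 4·Ka·C₀))/2 = 4.58 × 10^-5 M
pH = −log[H+] = −log(4.58 × 10^-5) = 4.34

pH = 4.34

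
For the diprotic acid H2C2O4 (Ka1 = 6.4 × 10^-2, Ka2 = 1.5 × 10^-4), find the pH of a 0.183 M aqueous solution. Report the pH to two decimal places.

pH = 1.09

Ka1 ≫ Ka2, so treat the first dissociation as the only significant source of H+.
Ka1 = x²/(0.183 − x) = 6.4 × 10^-2
Solving the quadratic: x = (−Ka1 + √(Ka1² + 4·Ka1·C₀))/2 = 8.09 × 10^-2 M
pH = −log(8.09 × 10^-2) = 1.09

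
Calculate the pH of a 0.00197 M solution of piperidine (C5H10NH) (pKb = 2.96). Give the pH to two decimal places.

pH = 11.01

C5H10NH + H2O ⇌ C5H10NH2+ + OH-
Kb = 10^(−2.96) = 1.10 × 10^-3
Kb = x²/(0.00197 − x) = 1.10 × 10^-3
x is not negligible relative to C₀; solve x² + 0.0011·x − 2.17e-06 = 0.
x = (−Kb + √(Kb² + 4·Kb·C₀))/2 = 1.02 × 10^-3 M
pOH = −log(1.02 × 10^-3) = 2.99; pH = 14.00 − 2.99 = 11.01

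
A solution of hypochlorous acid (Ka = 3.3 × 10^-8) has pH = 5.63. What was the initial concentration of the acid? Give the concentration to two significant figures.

C₀ = 1.7 × 10^-4 M

[H+] = 10^(-5.63) = 2.34 × 10^-6 M = x
Ka = x²/(C₀ − x) ⇒ C₀ = x + x²/Ka
C₀ = 2.34 × 10^-6 + (2.34 × 10^-6)²/(3.3 × 10^-8) = 1.68 × 10^-4 M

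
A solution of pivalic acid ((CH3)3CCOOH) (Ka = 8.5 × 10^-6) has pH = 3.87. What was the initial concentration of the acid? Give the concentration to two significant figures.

C₀ = 2.3 × 10^-3 M

[H+] = 10^(-3.87) = 1.35 × 10^-4 M = x
Ka = x²/(C₀ − x) ⇒ C₀ = x + x²/Ka
C₀ = 1.35 × 10^-4 + (1.35 × 10^-4)²/(8.5 × 10^-6) = 2.28 × 10^-3 M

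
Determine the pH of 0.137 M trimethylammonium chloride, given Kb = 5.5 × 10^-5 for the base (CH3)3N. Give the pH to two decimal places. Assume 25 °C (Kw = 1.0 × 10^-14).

(CH3)3NH+ is the conjugate acid of the weak base (CH3)3N.
Ka = Kw/Kb = 1.0×10^-14 / 5.5 × 10^-5 = 1.82 × 10^-10
Ka = [H+]²/(0.137 − [H+]) = 1.82 × 10^-10
Assume [H+] ≪ 0.137: [H+] ≈ √(1.82 × 10^-10 × 0.137) = 4.99 × 10^-6 M
Check: 0.0036% ionized — well under 5%, approximation valid.
pH = −log[H+] = −log(4.99 × 10^-6) = 5.30

pH = 5.30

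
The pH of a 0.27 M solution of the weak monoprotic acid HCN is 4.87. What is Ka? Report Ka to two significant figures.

Ka = 6.7 × 10^-10

[H+] = 10^(-4.87) = 1.35 × 10^-5 M
At equilibrium [HA] = 0.27 − 1.35 × 10^-5 = 2.70 × 10^-1 M
Ka = [H+][A-]/[HA] = (1.35 × 10^-5)² / 2.70 × 10^-1 = 6.7 × 10^-10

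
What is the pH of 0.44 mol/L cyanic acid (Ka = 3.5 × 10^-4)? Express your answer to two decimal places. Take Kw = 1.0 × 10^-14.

pH = 1.91

HOCN ⇌ OCN- + H+
Ka = [H+]²/(0.44 − [H+]) = 3.5 × 10^-4
Since Ka ≪ C₀, [H+] ≈ √(Ka·C₀) = 1.24 × 10^-2 M.
pH = −log(1.24 × 10^-2) = 1.91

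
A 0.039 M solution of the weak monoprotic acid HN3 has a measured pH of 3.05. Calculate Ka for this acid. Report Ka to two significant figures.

Ka = 2.1 × 10^-5

[H+] = 10^(-3.05) = 8.91 × 10^-4 M
At equilibrium [HA] = 0.039 − 8.91 × 10^-4 = 3.81 × 10^-2 M
Ka = [H+][A-]/[HA] = (8.91 × 10^-4)² / 3.81 × 10^-2 = 2.1 × 10^-5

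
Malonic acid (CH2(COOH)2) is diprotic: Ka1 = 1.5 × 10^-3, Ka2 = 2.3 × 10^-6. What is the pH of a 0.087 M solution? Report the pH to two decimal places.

Ka1 ≫ Ka2, so treat the first dissociation as the only significant source of H+.
Ka1 = x²/(0.087 − x) = 1.5 × 10^-3
Solving the quadratic: x = (−Ka1 + √(Ka1² + 4·Ka1·C₀))/2 = 1.07 × 10^-2 M
pH = −log(1.07 × 10^-2) = 1.97

pH = 1.97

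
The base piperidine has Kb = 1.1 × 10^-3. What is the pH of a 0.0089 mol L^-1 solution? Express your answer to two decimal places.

pH = 11.42

C5H10NH + H2O ⇌ C5H10NH2+ + OH-
Kb = x²/(0.0089 − x) = 1.1 × 10^-3
x is not negligible relative to C₀; solve x² + 0.0011·x − 9.79e-06 = 0.
x = (−Kb + √(Kb² + 4·Kb·C₀))/2 = 2.63 × 10^-3 M
pOH = −log(2.63 × 10^-3) = 2.58; pH = 14.00 − 2.58 = 11.42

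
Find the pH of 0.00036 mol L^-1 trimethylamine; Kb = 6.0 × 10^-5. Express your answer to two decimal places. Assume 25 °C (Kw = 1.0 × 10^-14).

(CH3)3N + H2O ⇌ (CH3)3NH+ + OH-
From the ICE table, Kb = [OH-]²/(0.00036 − [OH-]) = 6.0 × 10^-5.
The 5% rule fails; solving [OH-]² + Kb·[OH-] − Kb·C₀ = 0 exactly:
[OH-] = (−Kb + √(Kb² + 4·Kb·C₀))/2 = 1.20 × 10^-4 M
pOH = −log(1.20 × 10^-4) = 3.92; pH = 14.00 − 3.92 = 10.08

pH = 10.08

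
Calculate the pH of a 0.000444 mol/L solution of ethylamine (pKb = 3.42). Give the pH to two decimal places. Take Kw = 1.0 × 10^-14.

pH = 10.42

C2H5NH2 + H2O ⇌ C2H5NH3+ + OH-
Kb = 10^(−3.42) = 3.80 × 10^-4
From the ICE table, Kb = x²/(0.000444 − x) = 3.80 × 10^-4.
Here C₀/Kb ≈ 1.17, so the small-x approximation fails. Use the quadratic:
x = [−0.00038 + √(0.00038² + 6.75e-07)]/2 = 2.63 × 10^-4 M
pOH = −log(2.63 × 10^-4) = 3.58; pH = 14.00 − 3.58 = 10.42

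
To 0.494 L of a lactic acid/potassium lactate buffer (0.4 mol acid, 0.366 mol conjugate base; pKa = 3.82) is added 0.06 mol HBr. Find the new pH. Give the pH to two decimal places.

pH = 3.64

Added H+ converts CH3CH(OH)COO- to CH3CH(OH)COOH: CH3CH(OH)COOH → 0.46 mol, CH3CH(OH)COO- → 0.306 mol.
pH = pKa + log(n_CH3CH(OH)COO-/n_CH3CH(OH)COOH) = 3.82 + log(0.306/0.46) = 3.82 + (-0.177)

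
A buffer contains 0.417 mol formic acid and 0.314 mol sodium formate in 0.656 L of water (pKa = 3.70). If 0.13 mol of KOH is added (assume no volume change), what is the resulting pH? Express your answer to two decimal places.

pH = 3.89

OH- converts HCOOH to HCOO-: HCOOH → 0.287 mol, HCOO- → 0.444 mol.
pH = pKa + log(n_HCOO-/n_HCOOH) = 3.70 + log(0.444/0.287) = 3.70 + (+0.190)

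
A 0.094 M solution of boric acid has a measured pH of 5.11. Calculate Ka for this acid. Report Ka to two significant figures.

Ka = 6.4 × 10^-10

[H+] = 10^(-5.11) = 7.76 × 10^-6 M
At equilibrium [HA] = 0.094 − 7.76 × 10^-6 = 9.40 × 10^-2 M
Ka = [H+][A-]/[HA] = (7.76 × 10^-6)² / 9.40 × 10^-2 = 6.4 × 10^-10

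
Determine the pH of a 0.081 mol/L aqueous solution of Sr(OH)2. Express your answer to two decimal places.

pH = 13.21

Sr(OH)2 is a strong base (each formula unit releases 2 OH-); [OH-] = 0.162 M.
pOH = -log(0.162) = 0.79
pH = 14.00 - 0.79 = 13.21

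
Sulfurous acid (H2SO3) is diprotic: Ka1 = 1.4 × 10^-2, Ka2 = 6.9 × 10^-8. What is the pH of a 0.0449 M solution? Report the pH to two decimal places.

Since Ka1 ≫ Ka2, the first ionization dominates [H+].
Ka1 = x²/(0.0449 − x) = 1.4 × 10^-2
Solving the quadratic: x = (−Ka1 + √(Ka1² + 4·Ka1·C₀))/2 = 1.90 × 10^-2 M
pH = −log(1.90 × 10^-2) = 1.72

pH = 1.72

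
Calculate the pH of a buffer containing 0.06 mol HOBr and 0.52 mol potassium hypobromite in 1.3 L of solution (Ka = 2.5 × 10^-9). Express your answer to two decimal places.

pKa = −log(2.5 × 10^-9) = 8.602
Henderson–Hasselbalch: pH = pKa + log([OBr-]/[HOBr]) = 8.602 + log(0.52/0.06)
pH = 8.602 + (+0.938) = 9.54

pH = 9.54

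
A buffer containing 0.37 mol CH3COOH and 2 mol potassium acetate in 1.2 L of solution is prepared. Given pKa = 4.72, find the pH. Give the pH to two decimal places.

Using pH = pKa + log([base]/[acid]) with [base]/[acid] = 2/0.37:
pH = 4.72 + (+0.733) = 5.45

pH = 5.45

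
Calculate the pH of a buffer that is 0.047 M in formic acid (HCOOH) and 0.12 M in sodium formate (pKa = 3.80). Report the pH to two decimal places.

pH = 4.21

pH = pKa + log([A⁻]/[HA]) = 3.80 + log(0.12/0.047)
pH = 3.80 + (+0.407) = 4.21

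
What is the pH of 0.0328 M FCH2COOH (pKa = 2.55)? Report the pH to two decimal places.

pH = 2.08

FCH2COOH ⇌ FCH2COO- + H+
Ka = 10^(−2.55) = 2.82 × 10^-3
From the ICE table, Ka = [H+]²/(0.0328 − [H+]) = 2.82 × 10^-3.
Here C₀/Ka ≈ 11.6, so the small-[H+] approximation fails. Use the quadratic:
[H+] = [−0.00282 + √(0.00282² + 0.00037)]/2 = 8.31 × 10^-3 M
pH = −log(8.31 × 10^-3) = 2.08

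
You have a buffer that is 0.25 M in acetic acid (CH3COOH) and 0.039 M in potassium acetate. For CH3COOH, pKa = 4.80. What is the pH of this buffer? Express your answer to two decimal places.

pH = 3.99

Using pH = pKa + log([base]/[acid]) with [base]/[acid] = 0.039/0.25:
pH = 4.80 + (-0.807) = 3.99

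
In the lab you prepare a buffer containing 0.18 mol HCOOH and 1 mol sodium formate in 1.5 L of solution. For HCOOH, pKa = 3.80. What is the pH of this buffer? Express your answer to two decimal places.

pH = 4.54

Henderson–Hasselbalch: pH = pKa + log([HCOO-]/[HCOOH]) = 3.80 + log(1/0.18)
pH = 3.80 + (+0.745) = 4.54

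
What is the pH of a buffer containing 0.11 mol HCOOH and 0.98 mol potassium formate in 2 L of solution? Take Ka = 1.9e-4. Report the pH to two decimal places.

pH = 4.67

pKa = −log(1.9 × 10^-4) = 3.721
Using pH = pKa + log([base]/[acid]) with [base]/[acid] = 0.98/0.11:
pH = 3.721 + (+0.950) = 4.67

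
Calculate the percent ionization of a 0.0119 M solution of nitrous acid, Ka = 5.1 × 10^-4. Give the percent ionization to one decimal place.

18.7%

HNO2 ⇌ NO2- + H+; let x = [H+] at equilibrium.
Solve x² + 0.00051x − 6.07e-06 = 0 → x = 2.22 × 10^-3 M
Fraction ionized = 2.22 × 10^-3 / 0.0119 = 0.1866 → 18.7%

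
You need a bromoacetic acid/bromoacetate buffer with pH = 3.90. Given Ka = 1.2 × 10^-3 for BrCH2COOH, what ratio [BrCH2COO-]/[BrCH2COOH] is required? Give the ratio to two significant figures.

pKa = -log(1.2 × 10^-3) = 2.921
pH = pKa + log(r) ⇒ log(r) = 3.90 − 2.921 = +0.979
r = [BrCH2COO-]/[BrCH2COOH] = 10^(+0.979) = 9.53

ratio = 9.5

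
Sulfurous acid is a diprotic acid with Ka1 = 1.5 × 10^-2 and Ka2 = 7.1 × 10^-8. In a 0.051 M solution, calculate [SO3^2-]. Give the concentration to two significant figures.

First ionization gives [H+] ≈ [HSO3-] = 2.12 × 10^-2 M.
Second step: Ka2 = [H+][SO3^2-]/[HSO3-] ≈ [SO3^2-] (since [H+] ≈ [HSO3-]).
So [SO3^2-] ≈ Ka2.

7.1 × 10^-8 M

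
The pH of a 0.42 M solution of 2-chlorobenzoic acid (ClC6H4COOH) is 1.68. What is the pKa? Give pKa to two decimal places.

[H+] = 10^(-1.68) = 2.09 × 10^-2 M
At equilibrium [HA] = 0.42 − 2.09 × 10^-2 = 3.99 × 10^-1 M
Ka = [H+][A-]/[HA] = (2.09 × 10^-2)² / 3.99 × 10^-1 = 1.09 × 10^-3
pKa = -log(1.09 × 10^-3) = 2.96

pKa = 2.96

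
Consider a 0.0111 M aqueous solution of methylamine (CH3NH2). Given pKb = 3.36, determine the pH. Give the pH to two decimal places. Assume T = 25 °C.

pH = 11.30

CH3NH2 + H2O ⇌ CH3NH3+ + OH-
Kb = 10^(−3.36) = 4.37 × 10^-4
From the ICE table, Kb = [OH-]²/(0.0111 − [OH-]) = 4.37 × 10^-4.
[OH-] is not negligible relative to C₀; solve [OH-]² + 0.000437·[OH-] − 4.85e-06 = 0.
[OH-] = (−Kb + √(Kb² + 4·Kb·C₀))/2 = 1.99 × 10^-3 M
pOH = −log(1.99 × 10^-3) = 2.70; pH = 14.00 − 2.70 = 11.30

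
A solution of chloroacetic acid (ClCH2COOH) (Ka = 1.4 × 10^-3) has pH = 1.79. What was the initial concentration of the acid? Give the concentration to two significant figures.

[H+] = 10^(-1.79) = 1.62 × 10^-2 M = x
Ka = x²/(C₀ − x) ⇒ C₀ = x + x²/Ka
C₀ = 1.62 × 10^-2 + (1.62 × 10^-2)²/(1.4 × 10^-3) = 2.04 × 10^-1 M

C₀ = 2.0 × 10^-1 M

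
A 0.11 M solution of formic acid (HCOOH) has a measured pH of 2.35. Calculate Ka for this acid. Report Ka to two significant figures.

[H+] = 10^(-2.35) = 4.47 × 10^-3 M
At equilibrium [HA] = 0.11 − 4.47 × 10^-3 = 1.06 × 10^-1 M
Ka = [H+][A-]/[HA] = (4.47 × 10^-3)² / 1.06 × 10^-1 = 1.9 × 10^-4

Ka = 1.9 × 10^-4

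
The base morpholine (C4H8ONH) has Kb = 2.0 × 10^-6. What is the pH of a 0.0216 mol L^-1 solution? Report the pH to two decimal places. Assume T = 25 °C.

C4H8ONH + H2O ⇌ C4H8ONH2+ + OH-
Kb = x²/(0.0216 − x) = 2.0 × 10^-6
Assume x ≪ 0.0216: x ≈ √(2.0 × 10^-6 × 0.0216) = 2.08 × 10^-4 M
pOH = 3.68, so pH = 14.00 − pOH = 10.32

pH = 10.32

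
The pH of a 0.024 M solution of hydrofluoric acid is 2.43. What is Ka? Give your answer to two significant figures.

[H+] = 10^(-2.43) = 3.72 × 10^-3 M
At equilibrium [HA] = 0.024 − 3.72 × 10^-3 = 2.03 × 10^-2 M
Ka = [H+][A-]/[HA] = (3.72 × 10^-3)² / 2.03 × 10^-2 = 6.8 × 10^-4

Ka = 6.8 × 10^-4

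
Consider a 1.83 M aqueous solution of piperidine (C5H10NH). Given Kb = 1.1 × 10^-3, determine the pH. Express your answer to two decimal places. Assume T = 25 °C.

pH = 12.65

C5H10NH + H2O ⇌ C5H10NH2+ + OH-
Kb = [OH-]²/(1.83 − [OH-]) = 1.1 × 10^-3
Neglecting [OH-] in the denominator: [OH-] = √(1.1 × 10^-3 × 1.83) = 4.49 × 10^-2 M
([OH-]/C₀ = 2.5% < 5%, so the approximation holds.)
pOH = −log(4.49 × 10^-2) = 1.35; pH = 14.00 − 1.35 = 12.65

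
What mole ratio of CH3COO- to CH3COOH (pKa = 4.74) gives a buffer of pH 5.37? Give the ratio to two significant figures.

pH = pKa + log(r) ⇒ log(r) = 5.37 − 4.74 = +0.63
r = [CH3COO-]/[CH3COOH] = 10^(+0.63) = 4.27

ratio = 4.3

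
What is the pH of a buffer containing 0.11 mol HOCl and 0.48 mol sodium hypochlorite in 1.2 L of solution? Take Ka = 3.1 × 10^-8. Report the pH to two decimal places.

pH = 8.15

pKa = −log(3.1 × 10^-8) = 7.509
Henderson–Hasselbalch: pH = pKa + log([OCl-]/[HOCl]) = 7.509 + log(0.48/0.11)
pH = 7.509 + (+0.640) = 8.15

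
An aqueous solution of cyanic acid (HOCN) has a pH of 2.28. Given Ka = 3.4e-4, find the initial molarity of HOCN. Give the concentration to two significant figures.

[H+] = 10^(-2.28) = 5.25 × 10^-3 M = x
Ka = x²/(C₀ − x) ⇒ C₀ = x + x²/Ka
C₀ = 5.25 × 10^-3 + (5.25 × 10^-3)²/(3.4 × 10^-4) = 8.63 × 10^-2 M

C₀ = 8.6 × 10^-2 M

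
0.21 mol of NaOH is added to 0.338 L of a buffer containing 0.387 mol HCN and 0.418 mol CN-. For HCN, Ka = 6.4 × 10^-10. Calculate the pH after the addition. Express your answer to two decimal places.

OH- converts HCN to CN-: HCN → 0.177 mol, CN- → 0.628 mol.
pKa = −log(6.4 × 10^-10) = 9.194
pH = pKa + log(n_CN-/n_HCN) = 9.194 + log(0.628/0.177) = 9.194 + (+0.550)

pH = 9.74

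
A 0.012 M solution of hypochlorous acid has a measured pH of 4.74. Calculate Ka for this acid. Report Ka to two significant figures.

Ka = 2.8 × 10^-8

[H+] = 10^(-4.74) = 1.82 × 10^-5 M
At equilibrium [HA] = 0.012 − 1.82 × 10^-5 = 1.20 × 10^-2 M
Ka = [H+][A-]/[HA] = (1.82 × 10^-5)² / 1.20 × 10^-2 = 2.8 × 10^-8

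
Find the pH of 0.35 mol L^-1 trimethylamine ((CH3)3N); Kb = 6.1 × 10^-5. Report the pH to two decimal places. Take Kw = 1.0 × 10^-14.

(CH3)3N + H2O ⇌ (CH3)3NH+ + OH-
Let x = [OH-] at equilibrium. Kb = x²/(0.35 − x).
Since Kb ≪ C₀, x ≈ √(Kb·C₀) = 4.62 × 10^-3 M.
pOH = 2.34, so pH = 14.00 − pOH = 11.66

pH = 11.66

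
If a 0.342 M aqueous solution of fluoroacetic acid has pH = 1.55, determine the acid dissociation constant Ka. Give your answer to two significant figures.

Ka = 2.5 × 10^-3

[H+] = 10^(-1.55) = 2.82 × 10^-2 M
At equilibrium [HA] = 0.342 − 2.82 × 10^-2 = 3.14 × 10^-1 M
Ka = [H+][A-]/[HA] = (2.82 × 10^-2)² / 3.14 × 10^-1 = 2.5 × 10^-3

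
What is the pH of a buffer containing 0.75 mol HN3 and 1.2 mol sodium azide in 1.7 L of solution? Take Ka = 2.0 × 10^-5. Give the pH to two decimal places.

pKa = −log(2.0 × 10^-5) = 4.699
pH = pKa + log([A⁻]/[HA]) = 4.699 + log(1.2/0.75)
pH = 4.699 + (+0.204) = 4.90

pH = 4.90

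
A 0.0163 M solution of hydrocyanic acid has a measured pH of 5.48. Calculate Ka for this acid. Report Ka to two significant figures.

Ka = 6.7 × 10^-10

[H+] = 10^(-5.48) = 3.31 × 10^-6 M
At equilibrium [HA] = 0.0163 − 3.31 × 10^-6 = 1.63 × 10^-2 M
Ka = [H+][A-]/[HA] = (3.31 × 10^-6)² / 1.63 × 10^-2 = 6.7 × 10^-10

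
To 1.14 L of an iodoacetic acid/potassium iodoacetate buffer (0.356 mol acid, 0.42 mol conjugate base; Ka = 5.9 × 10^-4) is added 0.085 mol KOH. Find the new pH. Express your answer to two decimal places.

pH = 3.50

OH- converts ICH2COOH to ICH2COO-: ICH2COOH → 0.271 mol, ICH2COO- → 0.505 mol.
pKa = −log(5.9 × 10^-4) = 3.229
pH = pKa + log([A⁻]/[HA]) = 3.229 + log(0.505/0.271) = 3.229 +0.270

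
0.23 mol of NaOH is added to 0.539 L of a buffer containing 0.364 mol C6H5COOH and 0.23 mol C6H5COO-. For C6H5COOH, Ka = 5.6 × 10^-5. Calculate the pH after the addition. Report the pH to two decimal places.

OH- converts C6H5COOH to C6H5COO-: C6H5COOH → 0.134 mol, C6H5COO- → 0.46 mol.
pKa = −log(5.6 × 10^-5) = 4.252
pH = pKa + log([A⁻]/[HA]) = 4.252 + log(0.46/0.134) = 4.252 +0.536

pH = 4.79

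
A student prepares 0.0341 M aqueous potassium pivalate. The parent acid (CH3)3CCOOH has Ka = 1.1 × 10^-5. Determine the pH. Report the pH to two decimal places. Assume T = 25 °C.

pH = 8.75

(CH3)3CCOO- is the conjugate base of the weak acid (CH3)3CCOOH.
Kb = Kw/Ka = 1.0×10^-14 / 1.1 × 10^-5 = 9.09 × 10^-10
Kb = [OH-]²/(0.0341 − [OH-]) = 9.09 × 10^-10
Neglecting [OH-] in the denominator: [OH-] = √(9.09 × 10^-10 × 0.0341) = 5.57 × 10^-6 M
pOH = 5.25, so pH = 14.00 − pOH = 8.75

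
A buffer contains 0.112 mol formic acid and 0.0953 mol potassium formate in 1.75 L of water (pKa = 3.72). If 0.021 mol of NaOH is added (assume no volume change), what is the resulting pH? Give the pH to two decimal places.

pH = 3.83

OH- converts HCOOH to HCOO-: HCOOH → 0.091 mol, HCOO- → 0.116 mol.
Henderson–Hasselbalch with mole ratio 0.116/0.091: pH = 3.72 + (+0.105)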